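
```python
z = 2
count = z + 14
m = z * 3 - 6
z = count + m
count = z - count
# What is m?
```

Trace:
`z = 2` → z = 2
`count = z + 14` → count = 16
`m = z * 3 - 6` → m = 0
`z = count + m` → z = 16
`count = z - count` → count = 0
So m = 0

Answer: 0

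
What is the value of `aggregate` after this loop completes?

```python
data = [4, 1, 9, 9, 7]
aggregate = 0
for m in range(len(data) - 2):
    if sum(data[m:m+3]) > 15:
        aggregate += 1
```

Count windows with sum > 15
`aggregate` takes the values: 0 → 1 → 2

Answer: 2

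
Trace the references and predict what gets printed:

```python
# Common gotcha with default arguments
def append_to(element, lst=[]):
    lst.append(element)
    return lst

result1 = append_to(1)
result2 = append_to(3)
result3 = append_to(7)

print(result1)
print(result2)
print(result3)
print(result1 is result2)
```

Key concept: mutable default argument gotcha.
Step by step:
`result1 = append_to(1)` → result1 = [1]
`result2 = append_to(3)` → result1 = [1, 3] (same object as result2); result2 = [1, 3] (same object as result1)
`result3 = append_to(7)` → result1 = [1, 3, 7] (same object as result2, result3); result2 = [1, 3, 7] (same object as result1, result3); result3 = [1, 3, 7] (same object as result1, result2)
`print(result1)` → prints [1, 3, 7]
`print(result2)` → prints [1, 3, 7]
`print(result3)` → prints [1, 3, 7]
`print(result1 is result2)` → prints True

Answer:
[1, 3, 7]
[1, 3, 7]
[1, 3, 7]
True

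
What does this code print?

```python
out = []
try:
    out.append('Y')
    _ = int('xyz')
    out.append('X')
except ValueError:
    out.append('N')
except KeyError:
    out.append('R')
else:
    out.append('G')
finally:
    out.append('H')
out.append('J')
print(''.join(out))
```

Execution trace: 'Y' (try body) → 'N' (except ValueError) → 'H' (finally) → 'J' (after the try/except). Output: YNHJ

Answer: YNHJ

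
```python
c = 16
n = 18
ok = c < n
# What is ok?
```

Trace:
`c = 16` → c = 16
`n = 18` → n = 18
`ok = c < n` → ok = True
So ok = True

Answer: True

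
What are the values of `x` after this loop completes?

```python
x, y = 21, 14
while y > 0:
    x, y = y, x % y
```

GCD of 21 and 14
`x` takes the values: 21 → 14 → 7

Answer: 7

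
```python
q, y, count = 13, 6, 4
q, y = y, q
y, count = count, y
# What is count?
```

Trace:
`q, y, count = 13, 6, 4` → q = 13; y = 6; count = 4
`q, y = y, q` → q = 6; y = 13
`y, count = count, y` → y = 4; count = 13
So count = 13

Answer: 13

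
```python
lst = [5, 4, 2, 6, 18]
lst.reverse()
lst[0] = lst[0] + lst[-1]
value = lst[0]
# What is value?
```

Trace:
`lst = [5, 4, 2, 6, 18]` → lst = [5, 4, 2, 6, 18]
`lst.reverse()` → lst = [18, 6, 2, 4, 5]
`lst[0] = lst[0] + lst[-1]` → lst = [23, 6, 2, 4, 5]
`value = lst[0]` → value = 23
So value = 23

Answer: 23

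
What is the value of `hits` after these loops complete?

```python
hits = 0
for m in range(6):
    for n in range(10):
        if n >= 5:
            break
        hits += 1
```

Inner breaks at 5, outer runs 6 times
`hits` takes the values: 0 → 1 → 2 → 3 → 4 → 5 → 6 → 7 → 8 → 9 → 10 → 11 → 12 → 13 → 14 → 15 → 16 → 17 → 18 → 19 → 20 → 21 → 22 → 23 → 24 → 25 → 26 → 27 → 28 → 29 → 30

Answer: 30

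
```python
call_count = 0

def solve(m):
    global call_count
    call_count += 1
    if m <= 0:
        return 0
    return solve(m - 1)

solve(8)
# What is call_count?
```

Linear recursion stepping by 1: 9 calls from m=8 down to ≤0.

Answer: 9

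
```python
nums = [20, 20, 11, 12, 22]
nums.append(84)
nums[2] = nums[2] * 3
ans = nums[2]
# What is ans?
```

Trace:
`nums = [20, 20, 11, 12, 22]` → nums = [20, 20, 11, 12, 22]
`nums.append(84)` → nums = [20, 20, 11, 12, 22, 84]
`nums[2] = nums[2] * 3` → nums = [20, 20, 33, 12, 22, 84]
`ans = nums[2]` → ans = 33
So ans = 33

Answer: 33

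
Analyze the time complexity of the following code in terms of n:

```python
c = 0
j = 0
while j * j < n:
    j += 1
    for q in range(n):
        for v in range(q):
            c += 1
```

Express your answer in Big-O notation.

Each loop level contributes: √n × n × n. Multiplying the contributions gives O(n^2√n).

Answer: O(n^2√n)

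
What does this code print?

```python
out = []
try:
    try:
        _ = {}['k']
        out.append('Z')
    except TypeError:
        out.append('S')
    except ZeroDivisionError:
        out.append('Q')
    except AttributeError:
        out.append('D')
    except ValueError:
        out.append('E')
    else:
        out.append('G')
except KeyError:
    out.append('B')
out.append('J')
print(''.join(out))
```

Execution trace: 'B' (outer except KeyError) → 'J' (after the try/except). Output: BJ

Answer: BJ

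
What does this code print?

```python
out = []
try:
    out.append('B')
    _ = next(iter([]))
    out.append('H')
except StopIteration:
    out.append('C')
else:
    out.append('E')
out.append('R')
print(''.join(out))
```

Execution trace: 'B' (try body) → 'C' (except StopIteration) → 'R' (after the try/except). Output: BCR

Answer: BCR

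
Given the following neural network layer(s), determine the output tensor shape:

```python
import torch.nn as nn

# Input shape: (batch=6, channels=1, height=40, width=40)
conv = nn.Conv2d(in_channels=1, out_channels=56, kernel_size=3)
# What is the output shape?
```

Input: (6, 1, 40, 40) -> Output: (6, 56, 38, 38)

Answer: (6, 56, 38, 38)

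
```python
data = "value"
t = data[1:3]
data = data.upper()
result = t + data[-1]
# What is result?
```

Trace:
`data = "value"` → data = 'value'
`t = data[1:3]` → t = 'al'
`data = data.upper()` → data = 'VALUE'
`result = t + data[-1]` → result = 'alE'
So result = 'alE'

Answer: 'alE'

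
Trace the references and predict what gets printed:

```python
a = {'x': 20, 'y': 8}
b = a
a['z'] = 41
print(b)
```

Key concept: dict aliasing.
Step by step:
`a = {'x': 20, 'y': 8}` → a = {'x': 20, 'y': 8}
`b = a` → b = {'x': 20, 'y': 8} (same object as a)
`a['z'] = 41` → a = {'x': 20, 'y': 8, 'z': 41} (same object as b); b = {'x': 20, 'y': 8, 'z': 41} (same object as a)
`print(b)` → prints {'x': 20, 'y': 8, 'z': 41}

Answer: {'x': 20, 'y': 8, 'z': 41}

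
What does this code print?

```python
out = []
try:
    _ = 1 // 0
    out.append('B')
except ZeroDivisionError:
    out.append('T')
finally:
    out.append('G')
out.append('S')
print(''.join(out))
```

Execution trace: 'T' (except ZeroDivisionError) → 'G' (finally) → 'S' (after the try/except). Output: TGS

Answer: TGS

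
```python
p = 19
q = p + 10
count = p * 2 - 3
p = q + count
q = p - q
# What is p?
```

Trace:
`p = 19` → p = 19
`q = p + 10` → q = 29
`count = p * 2 - 3` → count = 35
`p = q + count` → p = 64
`q = p - q` → q = 35
So p = 64

Answer: 64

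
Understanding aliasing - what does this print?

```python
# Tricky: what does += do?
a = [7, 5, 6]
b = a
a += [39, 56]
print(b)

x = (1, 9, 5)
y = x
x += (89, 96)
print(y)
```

Key concept: += behavior differs for mutable vs immutable.
Step by step:
`a = [7, 5, 6]` → a = [7, 5, 6]
`b = a` → b = [7, 5, 6] (same object as a)
`a += [39, 56]` → a = [7, 5, 6, 39, 56] (same object as b); b = [7, 5, 6, 39, 56] (same object as a)
`print(b)` → prints [7, 5, 6, 39, 56]
`x = (1, 9, 5)` → x = (1, 9, 5)
`y = x` → y = (1, 9, 5)
`x += (89, 96)` → x = (1, 9, 5, 89, 96)
`print(y)` → prints (1, 9, 5)

Answer:
[7, 5, 6, 39, 56]
(1, 9, 5)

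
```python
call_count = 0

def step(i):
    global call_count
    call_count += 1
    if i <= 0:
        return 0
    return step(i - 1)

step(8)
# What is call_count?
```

Linear recursion stepping by 1: 9 calls from i=8 down to ≤0.

Answer: 9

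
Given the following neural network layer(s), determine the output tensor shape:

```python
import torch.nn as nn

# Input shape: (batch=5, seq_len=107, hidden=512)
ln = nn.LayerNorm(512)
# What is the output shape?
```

Input: (5, 107, 512) -> Output: (5, 107, 512)

Answer: (5, 107, 512)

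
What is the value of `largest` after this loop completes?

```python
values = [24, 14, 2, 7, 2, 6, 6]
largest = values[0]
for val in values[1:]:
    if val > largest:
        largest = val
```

Maximum of [24, 14, 2, 7, 2, 6, 6]
`largest` takes the values: 24

Answer: 24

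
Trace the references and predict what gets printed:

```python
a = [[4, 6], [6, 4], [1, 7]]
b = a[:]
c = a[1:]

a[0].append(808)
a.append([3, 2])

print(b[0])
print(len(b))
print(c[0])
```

Key concept: slice with nested mutation.
Step by step:
`a = [[4, 6], [6, 4], [1, 7]]` → a = [[4, 6], [6, 4], [1, 7]]
`b = a[:]` → b = [[4, 6], [6, 4], [1, 7]]
`c = a[1:]` → c = [[6, 4], [1, 7]]
`a[0].append(808)` → a = [[4, 6, 808], [6, 4], [1, 7]]; b = [[4, 6, 808], [6, 4], [1, 7]]
`a.append([3, 2])` → a = [[4, 6, 808], [6, 4], [1, 7], [3, 2]]
`print(b[0])` → prints [4, 6, 808]
`print(len(b))` → prints 3
`print(c[0])` → prints [6, 4]

Answer:
[4, 6, 808]
3
[6, 4]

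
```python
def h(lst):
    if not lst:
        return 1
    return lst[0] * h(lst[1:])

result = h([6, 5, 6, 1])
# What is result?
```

Product over [6, 5, 6, 1] = 6 * 5 * 6 * 1 = 180

Answer: 180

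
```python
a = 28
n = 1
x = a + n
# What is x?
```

Trace:
`a = 28` → a = 28
`n = 1` → n = 1
`x = a + n` → x = 29
So x = 29

Answer: 29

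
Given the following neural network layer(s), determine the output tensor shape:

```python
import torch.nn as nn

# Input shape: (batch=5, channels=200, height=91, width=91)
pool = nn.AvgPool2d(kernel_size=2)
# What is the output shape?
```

Input: (5, 200, 91, 91) -> Output: (5, 200, 45, 45)

Answer: (5, 200, 45, 45)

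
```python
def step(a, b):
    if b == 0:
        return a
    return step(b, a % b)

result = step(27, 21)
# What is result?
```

step(27, 21) -> step(21, 6) -> step(6, 3) -> step(3, 0) -> 3

Answer: 3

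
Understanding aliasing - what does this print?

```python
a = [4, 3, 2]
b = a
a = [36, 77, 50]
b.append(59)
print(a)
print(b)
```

Key concept: rebinding vs mutation: a is rebound to a new list, b still points at the original.
Step by step:
`a = [4, 3, 2]` → a = [4, 3, 2]
`b = a` → b = [4, 3, 2] (same object as a)
`a = [36, 77, 50]` → a = [36, 77, 50]
`b.append(59)` → b = [4, 3, 2, 59]
`print(a)` → prints [36, 77, 50]
`print(b)` → prints [4, 3, 2, 59]

Answer:
[36, 77, 50]
[4, 3, 2, 59]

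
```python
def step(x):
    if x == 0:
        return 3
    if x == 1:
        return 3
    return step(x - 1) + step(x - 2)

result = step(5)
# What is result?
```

Build up from base cases: step(0)=3, step(1)=3, step(2)=6, step(3)=9, step(4)=15, step(5)=24

Answer: 24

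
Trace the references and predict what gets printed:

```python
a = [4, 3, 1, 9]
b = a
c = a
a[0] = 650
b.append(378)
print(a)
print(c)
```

Key concept: multiple aliases.
Step by step:
`a = [4, 3, 1, 9]` → a = [4, 3, 1, 9]
`b = a` → b = [4, 3, 1, 9] (same object as a)
`c = a` → c = [4, 3, 1, 9] (same object as a, b)
`a[0] = 650` → a = [650, 3, 1, 9] (same object as b, c); b = [650, 3, 1, 9] (same object as a, c); c = [650, 3, 1, 9] (same object as a, b)
`b.append(378)` → a = [650, 3, 1, 9, 378] (same object as b, c); b = [650, 3, 1, 9, 378] (same object as a, c); c = [650, 3, 1, 9, 378] (same object as a, b)
`print(a)` → prints [650, 3, 1, 9, 378]
`print(c)` → prints [650, 3, 1, 9, 378]

Answer:
[650, 3, 1, 9, 378]
[650, 3, 1, 9, 378]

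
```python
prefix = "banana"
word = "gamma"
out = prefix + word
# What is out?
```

Trace:
`prefix = "banana"` → prefix = 'banana'
`word = "gamma"` → word = 'gamma'
`out = prefix + word` → out = 'bananagamma'
So out = 'bananagamma'

Answer: 'bananagamma'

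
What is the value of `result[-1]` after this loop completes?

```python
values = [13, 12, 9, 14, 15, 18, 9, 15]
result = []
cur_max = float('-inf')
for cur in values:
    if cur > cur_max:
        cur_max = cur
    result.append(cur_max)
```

Running max ends at 18
`result` takes the values: [] → [13] → [13, 13] → [13, 13, 13] → [13, 13, 13, 14] → [13, 13, 13, 14, 15] → [13, 13, 13, 14, 15, 18] → [13, 13, 13, 14, 15, 18, 18] → [13, 13, 13, 14, 15, 18, 18, 18]
So `result[-1]` = 18

Answer: 18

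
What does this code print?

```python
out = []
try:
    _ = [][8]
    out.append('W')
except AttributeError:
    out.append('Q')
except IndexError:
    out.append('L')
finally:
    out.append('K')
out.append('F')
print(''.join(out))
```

Execution trace: 'L' (except IndexError) → 'K' (finally) → 'F' (after the try/except). Output: LKF

Answer: LKF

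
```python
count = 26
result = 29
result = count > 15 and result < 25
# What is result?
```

Trace:
`count = 26` → count = 26
`result = 29` → result = 29
`result = count > 15 and result < 25` → result = False
So result = False

Answer: False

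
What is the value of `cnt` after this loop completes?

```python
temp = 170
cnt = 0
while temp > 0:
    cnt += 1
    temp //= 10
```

Count digits by repeated division by 10
`cnt` takes the values: 0 → 1 → 2 → 3

Answer: 3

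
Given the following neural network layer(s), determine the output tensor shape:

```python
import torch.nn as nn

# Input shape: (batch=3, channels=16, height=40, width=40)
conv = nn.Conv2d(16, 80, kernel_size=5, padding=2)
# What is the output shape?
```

Input: (3, 16, 40, 40) -> Output: (3, 80, 40, 40)

Answer: (3, 80, 40, 40)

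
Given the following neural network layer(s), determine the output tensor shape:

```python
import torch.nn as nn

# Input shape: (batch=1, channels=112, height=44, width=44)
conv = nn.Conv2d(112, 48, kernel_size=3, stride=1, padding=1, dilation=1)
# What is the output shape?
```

Input: (1, 112, 44, 44) -> Output: (1, 48, 44, 44)

Answer: (1, 48, 44, 44)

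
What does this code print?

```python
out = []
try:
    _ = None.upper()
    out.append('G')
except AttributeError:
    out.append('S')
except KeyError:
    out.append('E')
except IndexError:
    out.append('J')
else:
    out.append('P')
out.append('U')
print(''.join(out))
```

Execution trace: 'S' (except AttributeError) → 'U' (after the try/except). Output: SU

Answer: SU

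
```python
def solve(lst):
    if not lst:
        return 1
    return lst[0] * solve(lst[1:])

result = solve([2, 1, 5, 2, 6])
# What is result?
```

Product over [2, 1, 5, 2, 6] = 2 * 1 * 5 * 2 * 6 = 120

Answer: 120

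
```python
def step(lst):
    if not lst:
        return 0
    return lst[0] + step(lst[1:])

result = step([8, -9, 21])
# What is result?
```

8 + (-9) + 21 + 0 = 20

Answer: 20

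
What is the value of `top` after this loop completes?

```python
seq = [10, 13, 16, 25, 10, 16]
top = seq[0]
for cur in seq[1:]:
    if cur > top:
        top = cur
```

Maximum of [10, 13, 16, 25, 10, 16]
`top` takes the values: 10 → 13 → 16 → 25

Answer: 25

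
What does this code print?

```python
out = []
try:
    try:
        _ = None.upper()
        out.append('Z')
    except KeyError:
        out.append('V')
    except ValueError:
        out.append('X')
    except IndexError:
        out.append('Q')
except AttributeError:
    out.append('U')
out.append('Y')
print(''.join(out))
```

Execution trace: 'U' (outer except AttributeError) → 'Y' (after the try/except). Output: UY

Answer: UY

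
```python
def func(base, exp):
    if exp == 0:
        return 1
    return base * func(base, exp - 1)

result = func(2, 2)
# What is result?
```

func(2, 2) = 2 * 2 = 4

Answer: 4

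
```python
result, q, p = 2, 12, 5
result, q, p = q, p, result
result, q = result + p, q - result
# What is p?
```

Trace:
`result, q, p = 2, 12, 5` → result = 2; q = 12; p = 5
`result, q, p = q, p, result` → result = 12; q = 5; p = 2
`result, q = result + p, q - result` → result = 14; q = -7
So p = 2

Answer: 2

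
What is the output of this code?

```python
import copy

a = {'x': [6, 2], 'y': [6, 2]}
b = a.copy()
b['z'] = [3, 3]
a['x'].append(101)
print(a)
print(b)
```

Key concept: shallow copy of dict with mutable values.
Step by step:
`a = {'x': [6, 2], 'y': [6, 2]}` → a = {'x': [6, 2], 'y': [6, 2]}
`b = a.copy()` → b = {'x': [6, 2], 'y': [6, 2]}
`b['z'] = [3, 3]` → b = {'x': [6, 2], 'y': [6, 2], 'z': [3, 3]}
`a['x'].append(101)` → a = {'x': [6, 2, 101], 'y': [6, 2]}; b = {'x': [6, 2, 101], 'y': [6, 2], 'z': [3, 3]}
`print(a)` → prints {'x': [6, 2, 101], 'y': [6, 2]}
`print(b)` → prints {'x': [6, 2, 101], 'y': [6, 2], 'z': [3, 3]}

Answer:
{'x': [6, 2, 101], 'y': [6, 2]}
{'x': [6, 2, 101], 'y': [6, 2], 'z': [3, 3]}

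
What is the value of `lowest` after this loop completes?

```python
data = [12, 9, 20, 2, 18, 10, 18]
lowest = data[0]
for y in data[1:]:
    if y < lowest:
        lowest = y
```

Minimum of [12, 9, 20, 2, 18, 10, 18]
`lowest` takes the values: 12 → 9 → 2

Answer: 2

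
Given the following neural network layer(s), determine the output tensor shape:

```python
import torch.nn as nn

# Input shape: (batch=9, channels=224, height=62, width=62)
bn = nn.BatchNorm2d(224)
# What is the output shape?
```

Input: (9, 224, 62, 62) -> Output: (9, 224, 62, 62)

Answer: (9, 224, 62, 62)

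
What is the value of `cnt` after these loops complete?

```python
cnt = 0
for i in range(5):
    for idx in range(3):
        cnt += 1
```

5 * 3 = 15
`cnt` takes the values: 0 → 1 → 2 → 3 → 4 → 5 → 6 → 7 → 8 → 9 → 10 → 11 → 12 → 13 → 14 → 15

Answer: 15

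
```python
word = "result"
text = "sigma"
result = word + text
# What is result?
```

Trace:
`word = "result"` → word = 'result'
`text = "sigma"` → text = 'sigma'
`result = word + text` → result = 'resultsigma'
So result = 'resultsigma'

Answer: 'resultsigma'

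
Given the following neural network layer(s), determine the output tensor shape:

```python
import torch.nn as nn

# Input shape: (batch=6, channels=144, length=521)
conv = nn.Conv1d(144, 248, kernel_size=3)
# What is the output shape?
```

Input: (6, 144, 521) -> Output: (6, 248, 519)

Answer: (6, 248, 519)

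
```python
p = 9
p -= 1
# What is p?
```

Trace:
`p = 9` → p = 9
`p -= 1` → p = 8
So p = 8

Answer: 8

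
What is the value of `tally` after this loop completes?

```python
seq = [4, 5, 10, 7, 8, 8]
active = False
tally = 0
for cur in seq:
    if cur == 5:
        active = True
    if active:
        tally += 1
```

Count elements after first 5 in [4, 5, 10, 7, 8, 8]
`tally` takes the values: 0 → 1 → 2 → 3 → 4 → 5

Answer: 5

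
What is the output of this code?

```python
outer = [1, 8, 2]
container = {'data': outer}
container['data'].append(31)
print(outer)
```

Key concept: dict holds reference to list.
Step by step:
`outer = [1, 8, 2]` → outer = [1, 8, 2]
`container = {'data': outer}` → container = {'data': [1, 8, 2]}
`container['data'].append(31)` → outer = [1, 8, 2, 31]; container = {'data': [1, 8, 2, 31]}
`print(outer)` → prints [1, 8, 2, 31]

Answer: [1, 8, 2, 31]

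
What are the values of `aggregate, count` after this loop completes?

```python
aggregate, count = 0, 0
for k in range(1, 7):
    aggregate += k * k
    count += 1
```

Sum of squares and count
`aggregate, count` takes the values: (0, 0) → (1, 0) → (1, 1) → (5, 1) → (5, 2) → (14, 2) → (14, 3) → (30, 3) → (30, 4) → (55, 4) → (55, 5) → (91, 5) → (91, 6)

Answer: 91, 6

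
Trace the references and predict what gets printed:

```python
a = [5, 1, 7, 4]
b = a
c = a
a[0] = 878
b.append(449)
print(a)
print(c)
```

Key concept: multiple aliases.
Step by step:
`a = [5, 1, 7, 4]` → a = [5, 1, 7, 4]
`b = a` → b = [5, 1, 7, 4] (same object as a)
`c = a` → c = [5, 1, 7, 4] (same object as a, b)
`a[0] = 878` → a = [878, 1, 7, 4] (same object as b, c); b = [878, 1, 7, 4] (same object as a, c); c = [878, 1, 7, 4] (same object as a, b)
`b.append(449)` → a = [878, 1, 7, 4, 449] (same object as b, c); b = [878, 1, 7, 4, 449] (same object as a, c); c = [878, 1, 7, 4, 449] (same object as a, b)
`print(a)` → prints [878, 1, 7, 4, 449]
`print(c)` → prints [878, 1, 7, 4, 449]

Answer:
[878, 1, 7, 4, 449]
[878, 1, 7, 4, 449]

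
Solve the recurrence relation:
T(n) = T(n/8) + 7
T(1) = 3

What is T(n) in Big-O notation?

Each step divides n by 8 and adds 7. After log_8(n) steps we reach T(1)=3. So T(n) = 7·log_8(n) + 3 = O(log n).

Answer: O(log n)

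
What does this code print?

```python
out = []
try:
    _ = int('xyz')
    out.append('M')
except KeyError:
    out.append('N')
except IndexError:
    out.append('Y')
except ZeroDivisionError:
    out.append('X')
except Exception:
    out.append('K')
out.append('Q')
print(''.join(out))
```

Execution trace: 'K' (except Exception) → 'Q' (after the try/except). Output: KQ

Answer: KQ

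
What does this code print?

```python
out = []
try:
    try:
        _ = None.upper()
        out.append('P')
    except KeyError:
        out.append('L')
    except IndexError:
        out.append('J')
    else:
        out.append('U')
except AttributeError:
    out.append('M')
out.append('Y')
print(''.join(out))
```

Execution trace: 'M' (outer except AttributeError) → 'Y' (after the try/except). Output: MY

Answer: MY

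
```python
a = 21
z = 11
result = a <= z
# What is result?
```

Trace:
`a = 21` → a = 21
`z = 11` → z = 11
`result = a <= z` → result = False
So result = False

Answer: False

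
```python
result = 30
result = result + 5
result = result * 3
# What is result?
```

Trace:
`result = 30` → result = 30
`result = result + 5` → result = 35
`result = result * 3` → result = 105
So result = 105

Answer: 105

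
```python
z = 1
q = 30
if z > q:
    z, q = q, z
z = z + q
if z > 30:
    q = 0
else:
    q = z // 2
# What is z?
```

Trace:
`z = 1` → z = 1
`q = 30` → q = 30
`if z > q: ...` → z > q is False → no variable changes
`z = z + q` → z = 31
`if z > 30: ...` → z > 30 is True → q = 0
So z = 31

Answer: 31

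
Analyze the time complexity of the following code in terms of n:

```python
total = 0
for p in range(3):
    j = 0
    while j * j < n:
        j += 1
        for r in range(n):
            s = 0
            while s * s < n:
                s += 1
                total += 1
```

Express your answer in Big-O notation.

Each loop level contributes: 1 × √n × n × √n. Multiplying the contributions gives O(n^2).

Answer: O(n^2)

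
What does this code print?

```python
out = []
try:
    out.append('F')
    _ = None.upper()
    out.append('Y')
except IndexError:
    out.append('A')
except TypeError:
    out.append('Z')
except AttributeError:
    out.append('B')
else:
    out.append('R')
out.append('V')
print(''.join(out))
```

Execution trace: 'F' (try body) → 'B' (except AttributeError) → 'V' (after the try/except). Output: FBV

Answer: FBV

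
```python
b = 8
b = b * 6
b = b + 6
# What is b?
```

Trace:
`b = 8` → b = 8
`b = b * 6` → b = 48
`b = b + 6` → b = 54
So b = 54

Answer: 54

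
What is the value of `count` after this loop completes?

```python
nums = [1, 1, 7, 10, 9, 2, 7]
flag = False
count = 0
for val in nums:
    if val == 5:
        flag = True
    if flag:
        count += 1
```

Count elements after first 5 in [1, 1, 7, 10, 9, 2, 7]
`count` takes the values: 0

Answer: 0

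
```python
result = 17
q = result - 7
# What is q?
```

Trace:
`result = 17` → result = 17
`q = result - 7` → q = 10
So q = 10

Answer: 10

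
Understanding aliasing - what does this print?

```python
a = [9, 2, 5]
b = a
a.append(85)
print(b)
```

Key concept: basic list aliasing.
Step by step:
`a = [9, 2, 5]` → a = [9, 2, 5]
`b = a` → b = [9, 2, 5] (same object as a)
`a.append(85)` → a = [9, 2, 5, 85] (same object as b); b = [9, 2, 5, 85] (same object as a)
`print(b)` → prints [9, 2, 5, 85]

Answer: [9, 2, 5, 85]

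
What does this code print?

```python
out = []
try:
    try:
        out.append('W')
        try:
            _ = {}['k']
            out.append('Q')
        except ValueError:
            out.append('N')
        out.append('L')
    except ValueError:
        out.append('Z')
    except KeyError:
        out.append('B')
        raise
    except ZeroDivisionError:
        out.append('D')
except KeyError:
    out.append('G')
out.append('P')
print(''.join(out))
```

Execution trace: 'W' (try body) → 'B' (except KeyError) → 'G' (outer except KeyError) → 'P' (after the try/except). Output: WBGP

Answer: WBGP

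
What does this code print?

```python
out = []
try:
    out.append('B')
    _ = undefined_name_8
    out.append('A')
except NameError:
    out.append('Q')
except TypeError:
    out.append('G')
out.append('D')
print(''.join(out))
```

Execution trace: 'B' (try body) → 'Q' (except NameError) → 'D' (after the try/except). Output: BQD

Answer: BQD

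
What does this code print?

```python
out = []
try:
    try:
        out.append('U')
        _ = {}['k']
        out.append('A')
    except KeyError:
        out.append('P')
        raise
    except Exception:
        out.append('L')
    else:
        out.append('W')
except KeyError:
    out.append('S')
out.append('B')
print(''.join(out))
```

Execution trace: 'U' (inner try body) → 'P' (inner except KeyError) → 'S' (outer except KeyError) → 'B' (after the try/except). Output: UPSB

Answer: UPSB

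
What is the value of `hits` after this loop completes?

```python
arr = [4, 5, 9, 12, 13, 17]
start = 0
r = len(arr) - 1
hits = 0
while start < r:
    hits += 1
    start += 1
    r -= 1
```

Iterations until pointers meet (list length 6)
`hits` takes the values: 0 → 1 → 2 → 3

Answer: 3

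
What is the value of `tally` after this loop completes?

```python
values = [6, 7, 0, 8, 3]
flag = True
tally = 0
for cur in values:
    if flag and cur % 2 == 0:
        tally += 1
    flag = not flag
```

Count even values at even positions
`tally` takes the values: 0 → 1 → 2

Answer: 2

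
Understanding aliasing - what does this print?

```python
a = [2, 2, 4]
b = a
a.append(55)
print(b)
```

Key concept: basic list aliasing.
Step by step:
`a = [2, 2, 4]` → a = [2, 2, 4]
`b = a` → b = [2, 2, 4] (same object as a)
`a.append(55)` → a = [2, 2, 4, 55] (same object as b); b = [2, 2, 4, 55] (same object as a)
`print(b)` → prints [2, 2, 4, 55]

Answer: [2, 2, 4, 55]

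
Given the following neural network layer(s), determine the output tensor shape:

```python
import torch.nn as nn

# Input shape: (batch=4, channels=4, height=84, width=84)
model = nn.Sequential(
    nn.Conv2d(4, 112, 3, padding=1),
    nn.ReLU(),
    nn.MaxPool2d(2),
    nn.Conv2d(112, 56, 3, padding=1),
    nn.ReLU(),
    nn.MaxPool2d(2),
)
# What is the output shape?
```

Input: (4, 4, 84, 84) -> after first Conv2d: (4, 112, 84, 84) -> after first MaxPool2d: (4, 112, 42, 42) -> after second Conv2d: (4, 56, 42, 42) -> Output: (4, 56, 21, 21)

Answer: (4, 56, 21, 21)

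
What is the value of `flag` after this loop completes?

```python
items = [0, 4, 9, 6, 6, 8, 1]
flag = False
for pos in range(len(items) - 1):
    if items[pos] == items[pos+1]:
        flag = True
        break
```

Check consecutive duplicates in [0, 4, 9, 6, 6, 8, 1]
`flag` takes the values: False → True

Answer: True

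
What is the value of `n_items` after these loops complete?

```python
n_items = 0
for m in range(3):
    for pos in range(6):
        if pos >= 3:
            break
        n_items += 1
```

Inner breaks at 3, outer runs 3 times
`n_items` takes the values: 0 → 1 → 2 → 3 → 4 → 5 → 6 → 7 → 8 → 9

Answer: 9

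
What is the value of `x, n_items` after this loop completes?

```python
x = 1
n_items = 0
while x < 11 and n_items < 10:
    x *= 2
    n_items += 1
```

Double until >= 11 or 10 iterations
`x, n_items` takes the values: (1, 0) → (2, 0) → (2, 1) → (4, 1) → (4, 2) → (8, 2) → (8, 3) → (16, 3) → (16, 4)

Answer: 16, 4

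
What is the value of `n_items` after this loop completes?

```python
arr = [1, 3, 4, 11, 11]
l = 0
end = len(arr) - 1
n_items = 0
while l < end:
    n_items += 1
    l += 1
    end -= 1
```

Iterations until pointers meet (list length 5)
`n_items` takes the values: 0 → 1 → 2

Answer: 2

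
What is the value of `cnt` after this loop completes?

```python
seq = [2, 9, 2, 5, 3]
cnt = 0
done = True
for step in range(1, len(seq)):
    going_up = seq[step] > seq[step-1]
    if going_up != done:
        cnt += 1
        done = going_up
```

Count direction changes in [2, 9, 2, 5, 3]
`cnt` takes the values: 0 → 1 → 2 → 3

Answer: 3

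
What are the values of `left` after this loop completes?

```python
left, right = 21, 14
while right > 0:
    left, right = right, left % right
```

GCD of 21 and 14
`left` takes the values: 21 → 14 → 7

Answer: 7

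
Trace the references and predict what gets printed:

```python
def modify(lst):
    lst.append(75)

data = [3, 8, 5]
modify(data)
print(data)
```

Key concept: function modifies passed list.
Step by step:
`data = [3, 8, 5]` → data = [3, 8, 5]
`modify(data)` → data = [3, 8, 5, 75]
`print(data)` → prints [3, 8, 5, 75]

Answer: [3, 8, 5, 75]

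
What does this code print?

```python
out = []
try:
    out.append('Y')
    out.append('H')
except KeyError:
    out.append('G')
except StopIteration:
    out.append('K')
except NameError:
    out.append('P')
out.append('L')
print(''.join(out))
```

Execution trace: 'Y' (try body) → 'H' (try body, no exception) → 'L' (after the try/except). Output: YHL

Answer: YHL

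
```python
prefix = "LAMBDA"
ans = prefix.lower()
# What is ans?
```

Trace:
`prefix = "LAMBDA"` → prefix = 'LAMBDA'
`ans = prefix.lower()` → ans = 'lambda'
So ans = 'lambda'

Answer: 'lambda'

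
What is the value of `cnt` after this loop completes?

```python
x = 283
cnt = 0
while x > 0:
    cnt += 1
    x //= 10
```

Count digits by repeated division by 10
`cnt` takes the values: 0 → 1 → 2 → 3

Answer: 3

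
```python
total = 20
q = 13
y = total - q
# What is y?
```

Trace:
`total = 20` → total = 20
`q = 13` → q = 13
`y = total - q` → y = 7
So y = 7

Answer: 7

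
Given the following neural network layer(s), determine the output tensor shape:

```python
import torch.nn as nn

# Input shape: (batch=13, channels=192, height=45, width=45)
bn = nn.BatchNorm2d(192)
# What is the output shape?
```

Input: (13, 192, 45, 45) -> Output: (13, 192, 45, 45)

Answer: (13, 192, 45, 45)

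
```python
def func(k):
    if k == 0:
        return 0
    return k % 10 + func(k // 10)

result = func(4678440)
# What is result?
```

Sum of digits of 4678440: 0 + 4 + 4 + 8 + 7 + 6 + 4 = 33

Answer: 33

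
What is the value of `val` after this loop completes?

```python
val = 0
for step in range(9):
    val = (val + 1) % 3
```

Increment mod 3, 9 times = 0
`val` takes the values: 0 → 1 → 2 → 0 → 1 → 2 → 0 → 1 → 2 → 0

Answer: 0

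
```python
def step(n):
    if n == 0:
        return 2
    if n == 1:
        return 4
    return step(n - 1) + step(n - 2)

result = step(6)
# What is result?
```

Build up from base cases: step(0)=2, step(1)=4, step(2)=6, step(3)=10, step(4)=16, step(5)=26, step(6)=42

Answer: 42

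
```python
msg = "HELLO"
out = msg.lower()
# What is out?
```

Trace:
`msg = "HELLO"` → msg = 'HELLO'
`out = msg.lower()` → out = 'hello'
So out = 'hello'

Answer: 'hello'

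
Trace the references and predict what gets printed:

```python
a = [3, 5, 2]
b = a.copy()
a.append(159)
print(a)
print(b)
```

Key concept: list.copy() creates independent copy.
Step by step:
`a = [3, 5, 2]` → a = [3, 5, 2]
`b = a.copy()` → b = [3, 5, 2]
`a.append(159)` → a = [3, 5, 2, 159]
`print(a)` → prints [3, 5, 2, 159]
`print(b)` → prints [3, 5, 2]

Answer:
[3, 5, 2, 159]
[3, 5, 2]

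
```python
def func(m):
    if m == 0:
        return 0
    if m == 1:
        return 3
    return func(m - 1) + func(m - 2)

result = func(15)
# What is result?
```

Build up from base cases: func(0)=0, func(1)=3, func(2)=3, func(3)=6, func(4)=9, func(5)=15, func(6)=24, ..., func(15)=1830

Answer: 1830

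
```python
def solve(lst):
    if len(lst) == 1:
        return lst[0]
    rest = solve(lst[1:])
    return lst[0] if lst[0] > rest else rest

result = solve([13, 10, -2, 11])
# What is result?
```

Recursive max over [13, 10, -2, 11] = 13

Answer: 13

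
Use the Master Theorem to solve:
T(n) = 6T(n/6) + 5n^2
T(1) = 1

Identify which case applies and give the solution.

a=6, b=6, f(n)=5n^2. log_6(6) = 1. Since c=2 > 1 and the regularity condition holds (6(n/6)^2 = (6/6^2)n^2 with 6/6^2 < 1), Case 3 applies: T(n) = Θ(f(n)) = O(n^2).

Answer: O(n^2) - Case 3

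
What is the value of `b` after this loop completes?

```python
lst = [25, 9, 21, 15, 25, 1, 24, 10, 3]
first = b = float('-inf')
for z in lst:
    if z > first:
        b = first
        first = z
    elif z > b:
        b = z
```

Second largest (with repeats) in [25, 9, 21, 15, 25, 1, 24, 10, 3]
`b` takes the values: -inf → 9 → 21 → 25

Answer: 25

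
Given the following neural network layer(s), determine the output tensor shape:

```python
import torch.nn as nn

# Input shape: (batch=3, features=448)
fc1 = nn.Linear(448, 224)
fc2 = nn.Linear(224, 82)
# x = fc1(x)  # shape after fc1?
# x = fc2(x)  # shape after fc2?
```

Input: (3, 448) -> after fc1: (3, 224) -> Output: (3, 82)

Answer: (3, 82)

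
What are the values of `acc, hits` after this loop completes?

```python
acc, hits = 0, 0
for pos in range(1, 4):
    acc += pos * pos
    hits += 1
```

Sum of squares and count
`acc, hits` takes the values: (0, 0) → (1, 0) → (1, 1) → (5, 1) → (5, 2) → (14, 2) → (14, 3)

Answer: 14, 3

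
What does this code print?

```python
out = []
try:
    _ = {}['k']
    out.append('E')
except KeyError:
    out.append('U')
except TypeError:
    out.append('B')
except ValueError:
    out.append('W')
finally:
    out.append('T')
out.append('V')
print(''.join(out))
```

Execution trace: 'U' (except KeyError) → 'T' (finally) → 'V' (after the try/except). Output: UTV

Answer: UTV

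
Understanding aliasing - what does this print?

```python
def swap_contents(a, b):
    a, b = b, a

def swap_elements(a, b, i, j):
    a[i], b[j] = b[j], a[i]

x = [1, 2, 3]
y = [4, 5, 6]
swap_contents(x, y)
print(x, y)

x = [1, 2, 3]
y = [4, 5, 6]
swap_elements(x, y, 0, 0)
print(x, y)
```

Key concept: parameter rebinding vs mutation.
Step by step:
`x = [1, 2, 3]` → x = [1, 2, 3]
`y = [4, 5, 6]` → y = [4, 5, 6]
`swap_contents(x, y)` → no visible change to tracked variables
`print(x, y)` → prints [1, 2, 3] [4, 5, 6]
`x = [1, 2, 3]` → x = [1, 2, 3]
`y = [4, 5, 6]` → y = [4, 5, 6]
`swap_elements(x, y, 0, 0)` → x = [4, 2, 3]; y = [1, 5, 6]
`print(x, y)` → prints [4, 2, 3] [1, 5, 6]

Answer:
[1, 2, 3] [4, 5, 6]
[4, 2, 3] [1, 5, 6]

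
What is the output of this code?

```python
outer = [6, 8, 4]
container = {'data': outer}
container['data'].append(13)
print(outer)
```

Key concept: dict holds reference to list.
Step by step:
`outer = [6, 8, 4]` → outer = [6, 8, 4]
`container = {'data': outer}` → container = {'data': [6, 8, 4]}
`container['data'].append(13)` → outer = [6, 8, 4, 13]; container = {'data': [6, 8, 4, 13]}
`print(outer)` → prints [6, 8, 4, 13]

Answer: [6, 8, 4, 13]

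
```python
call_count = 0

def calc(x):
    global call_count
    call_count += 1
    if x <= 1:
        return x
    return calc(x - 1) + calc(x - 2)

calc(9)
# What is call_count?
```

Calls(x) = 1 + Calls(x-1) + Calls(x-2); Calls(0)=Calls(1)=1. For x=9 this gives 109.

Answer: 109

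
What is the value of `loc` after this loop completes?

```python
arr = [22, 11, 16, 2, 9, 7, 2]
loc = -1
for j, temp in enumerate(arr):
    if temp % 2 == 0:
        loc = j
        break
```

First even number index in [22, 11, 16, 2, 9, 7, 2]
`loc` takes the values: -1 → 0

Answer: 0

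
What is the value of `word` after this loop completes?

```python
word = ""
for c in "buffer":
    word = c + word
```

Reverse 'buffer'
`word` takes the values: "" → "b" → "ub" → "fub" → "ffub" → "effub" → "reffub"

Answer: "reffub"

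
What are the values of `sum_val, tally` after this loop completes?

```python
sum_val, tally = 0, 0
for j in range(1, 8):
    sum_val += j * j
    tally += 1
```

Sum of squares and count
`sum_val, tally` takes the values: (0, 0) → (1, 0) → (1, 1) → (5, 1) → (5, 2) → (14, 2) → (14, 3) → (30, 3) → (30, 4) → (55, 4) → (55, 5) → (91, 5) → (91, 6) → (140, 6) → (140, 7)

Answer: 140, 7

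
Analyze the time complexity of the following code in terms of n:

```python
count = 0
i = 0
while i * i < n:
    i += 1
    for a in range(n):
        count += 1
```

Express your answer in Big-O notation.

Each loop level contributes: √n × n. Multiplying the contributions gives O(n√n).

Answer: O(n√n)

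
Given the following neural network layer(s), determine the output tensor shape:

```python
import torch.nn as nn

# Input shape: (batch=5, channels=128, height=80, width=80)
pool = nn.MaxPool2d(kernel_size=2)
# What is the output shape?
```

Input: (5, 128, 80, 80) -> Output: (5, 128, 40, 40)

Answer: (5, 128, 40, 40)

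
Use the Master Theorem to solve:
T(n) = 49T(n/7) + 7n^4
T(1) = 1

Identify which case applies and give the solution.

a=49, b=7, f(n)=7n^4. log_7(49) = 2. Since c=4 > 2 and the regularity condition holds (49(n/7)^4 = (49/7^4)n^4 with 49/7^4 < 1), Case 3 applies: T(n) = Θ(f(n)) = O(n^4).

Answer: O(n^4) - Case 3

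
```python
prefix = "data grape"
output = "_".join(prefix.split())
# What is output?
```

Trace:
`prefix = "data grape"` → prefix = 'data grape'
`output = "_".join(prefix.split())` → output = 'data_grape'
So output = 'data_grape'

Answer: 'data_grape'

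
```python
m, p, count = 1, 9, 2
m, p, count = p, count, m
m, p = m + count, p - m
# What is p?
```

Trace:
`m, p, count = 1, 9, 2` → m = 1; p = 9; count = 2
`m, p, count = p, count, m` → m = 9; p = 2; count = 1
`m, p = m + count, p - m` → m = 10; p = -7
So p = -7

Answer: -7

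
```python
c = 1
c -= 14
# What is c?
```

Trace:
`c = 1` → c = 1
`c -= 14` → c = -13
So c = -13

Answer: -13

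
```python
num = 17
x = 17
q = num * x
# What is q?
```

Trace:
`num = 17` → num = 17
`x = 17` → x = 17
`q = num * x` → q = 289
So q = 289

Answer: 289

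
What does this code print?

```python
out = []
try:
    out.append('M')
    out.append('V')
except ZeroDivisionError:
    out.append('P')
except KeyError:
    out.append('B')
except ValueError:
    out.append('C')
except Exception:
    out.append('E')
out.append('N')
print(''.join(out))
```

Execution trace: 'M' (try body) → 'V' (try body, no exception) → 'N' (after the try/except). Output: MVN

Answer: MVN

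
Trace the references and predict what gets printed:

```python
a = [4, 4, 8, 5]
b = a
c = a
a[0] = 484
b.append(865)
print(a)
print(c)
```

Key concept: multiple aliases.
Step by step:
`a = [4, 4, 8, 5]` → a = [4, 4, 8, 5]
`b = a` → b = [4, 4, 8, 5] (same object as a)
`c = a` → c = [4, 4, 8, 5] (same object as a, b)
`a[0] = 484` → a = [484, 4, 8, 5] (same object as b, c); b = [484, 4, 8, 5] (same object as a, c); c = [484, 4, 8, 5] (same object as a, b)
`b.append(865)` → a = [484, 4, 8, 5, 865] (same object as b, c); b = [484, 4, 8, 5, 865] (same object as a, c); c = [484, 4, 8, 5, 865] (same object as a, b)
`print(a)` → prints [484, 4, 8, 5, 865]
`print(c)` → prints [484, 4, 8, 5, 865]

Answer:
[484, 4, 8, 5, 865]
[484, 4, 8, 5, 865]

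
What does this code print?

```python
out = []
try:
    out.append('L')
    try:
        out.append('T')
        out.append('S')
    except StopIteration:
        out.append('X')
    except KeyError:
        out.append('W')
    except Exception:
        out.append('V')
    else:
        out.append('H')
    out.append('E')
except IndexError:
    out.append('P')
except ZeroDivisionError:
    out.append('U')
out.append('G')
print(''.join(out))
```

Execution trace: 'L' (try body) → 'T' (inner try body) → 'S' (inner try body, no exception) → 'H' (inner else) → 'E' (try body, no exception) → 'G' (after the try/except). Output: LTSHEG

Answer: LTSHEG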